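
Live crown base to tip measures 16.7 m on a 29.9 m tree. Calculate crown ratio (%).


Formula: Crown Ratio = (Crown Length / Total Height) * 100
CR = (16.7 m / 29.9 m) * 100
CR = 0.5585 * 100 = 55.9%

55.9


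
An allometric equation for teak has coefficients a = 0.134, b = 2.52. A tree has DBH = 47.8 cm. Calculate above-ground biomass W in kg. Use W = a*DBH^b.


Formula: W = a * DBH^b  (allometric power law)
DBH^b = 47.8^2.52 = 17067.0437
W = 0.134 * 17067.0437 = 2287.0 kg

2287.0


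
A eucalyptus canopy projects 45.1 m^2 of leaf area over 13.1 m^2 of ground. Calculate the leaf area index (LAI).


Formula: LAI = total leaf area / ground area  (dimensionless)
LAI = 45.1 m^2 / 13.1 m^2
LAI = 3.44

3.44


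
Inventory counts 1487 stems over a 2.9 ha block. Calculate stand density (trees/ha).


Formula: Stand Density = N_trees / Area_ha
Density = 1487 trees / 2.9 ha
Density = 513 trees/ha

513


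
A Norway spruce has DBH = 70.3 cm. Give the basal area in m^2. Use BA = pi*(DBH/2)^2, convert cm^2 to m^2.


Formula: BA = pi * (DBH/2)^2 / 10000  (cm^2 to m^2)
Radius = DBH/2 = 70.3/2 = 35.15 cm
BA = pi * 35.15^2 / 10000
   = 3881.5084 cm^2 / 10000
   = 0.3882 m^2

0.3882


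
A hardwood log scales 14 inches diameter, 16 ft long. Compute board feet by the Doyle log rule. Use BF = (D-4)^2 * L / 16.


Doyle: BF = (D - 4)^2 * L / 16
Adjusted diameter = 14 - 4 = 10 in
(D-4)^2 = 10^2 = 100
BF = 100 * 16 / 16 = 100 BF

100


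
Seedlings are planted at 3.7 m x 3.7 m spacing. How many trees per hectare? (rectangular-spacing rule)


Formula: TPH = 10000 m^2/ha / (spacing_x * spacing_y)
Area per tree = 3.7 m * 3.7 m = 13.69 m^2
TPH = 10000 / 13.69 = 730 trees/ha

730


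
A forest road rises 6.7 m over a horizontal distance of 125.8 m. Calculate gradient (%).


Formula: Gradient = rise / run * 100
Gradient = 6.7 / 125.8 * 100 = 5.3%

5.3


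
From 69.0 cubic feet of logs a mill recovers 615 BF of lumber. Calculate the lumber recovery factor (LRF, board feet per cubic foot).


Formula: LRF = Lumber Output (BF) / Log Input (ft^3)
LRF = 615 BF / 69.0 ft^3
LRF = 8.91 BF/ft^3

8.91


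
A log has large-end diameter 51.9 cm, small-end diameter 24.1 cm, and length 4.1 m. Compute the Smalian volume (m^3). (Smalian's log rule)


Smalian: V = (A1 + A2)/2 * L,  A = pi*(D/200)^2
A1 = pi*(51.9/200)^2 = 0.211556 m^2
A2 = pi*(24.1/200)^2 = 0.045617 m^2
V = (0.211556+0.045617)/2*4.1 = 0.5272 m^3

0.5272


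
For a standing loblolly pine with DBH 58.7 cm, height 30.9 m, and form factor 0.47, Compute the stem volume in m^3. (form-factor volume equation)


Formula: V = pi * (DBH/200)^2 * H * ff
Radius = DBH/200 = 58.7/200 = 0.2935 m
Radius^2 = 0.2935^2 = 0.08614225 m^2
V = pi * 0.08614225 * 30.9 * 0.47
V = 3.93 m^3

3.93


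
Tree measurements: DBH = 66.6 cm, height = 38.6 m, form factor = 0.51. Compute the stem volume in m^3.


Formula: V = pi * (DBH/200)^2 * H * ff
Radius = DBH/200 = 66.6/200 = 0.333 m
Radius^2 = 0.333^2 = 0.110889 m^2
V = pi * 0.110889 * 38.6 * 0.51
V = 6.858 m^3

6.858


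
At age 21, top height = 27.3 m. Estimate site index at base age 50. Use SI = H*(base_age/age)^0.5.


Formula: SI = H_dom * (base_age / age)^0.5
Age ratio = 50 / 21 = 2.38095
sqrt(age_ratio) = 1.54303
SI = 27.3 * 1.54303 = 42.1 m

42.1


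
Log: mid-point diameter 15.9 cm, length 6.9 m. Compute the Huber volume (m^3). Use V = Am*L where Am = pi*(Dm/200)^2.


Huber: V = Am * L,  Am = pi*(Dm/200)^2
Am = pi*(15.9/200)^2 = 0.019856 m^2
V = 0.019856*6.9 = 0.137 m^3

0.137


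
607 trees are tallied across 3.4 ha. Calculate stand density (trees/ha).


Formula: Stand Density = N_trees / Area_ha
Density = 607 trees / 3.4 ha
Density = 179 trees/ha

179


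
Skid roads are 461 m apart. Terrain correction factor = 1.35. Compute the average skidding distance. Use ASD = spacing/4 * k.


Formula: ASD = (spacing / 4) * correction
Uncorrected distance = spacing / 4 = 461 / 4 = 115.25 m
ASD = 115.25 * 1.35 = 156 m

156


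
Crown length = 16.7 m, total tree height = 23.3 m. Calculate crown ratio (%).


Formula: Crown Ratio = (Crown Length / Total Height) * 100
CR = (16.7 m / 23.3 m) * 100
CR = 0.7167 * 100 = 71.7%

71.7


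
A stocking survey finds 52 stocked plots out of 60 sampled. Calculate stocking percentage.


Formula: Stocking % = stocked plots / total plots * 100
Stocking = 52 / 60 * 100
Stocking = 0.8667 * 100 = 86.7%

86.7


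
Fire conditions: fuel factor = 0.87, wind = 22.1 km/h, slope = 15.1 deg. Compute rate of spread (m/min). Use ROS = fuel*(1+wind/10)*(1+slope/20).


Formula: ROS = fuel * (1 + wind/10) * (1 + slope/20)
Wind factor = 1 + 22.1/10 = 3.21
Slope factor = 1 + 15.1/20 = 1.755
ROS = 0.87 * 3.21 * 1.755 = 4.9 m/min

4.9


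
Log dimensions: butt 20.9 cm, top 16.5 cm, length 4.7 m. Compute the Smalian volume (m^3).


Smalian: V = (A1 + A2)/2 * L,  A = pi*(D/200)^2
A1 = pi*(20.9/200)^2 = 0.034307 m^2
A2 = pi*(16.5/200)^2 = 0.021382 m^2
V = (0.034307+0.021382)/2*4.7 = 0.1309 m^3

0.1309


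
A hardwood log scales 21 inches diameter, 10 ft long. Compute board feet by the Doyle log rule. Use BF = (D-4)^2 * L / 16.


Doyle: BF = (D - 4)^2 * L / 16
Adjusted diameter = 21 - 4 = 17 in
(D-4)^2 = 17^2 = 289
BF = 289 * 10 / 16 = 181 BF

181


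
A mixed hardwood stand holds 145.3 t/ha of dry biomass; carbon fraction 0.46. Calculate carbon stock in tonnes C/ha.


Formula: Carbon Stock = Biomass * Carbon Fraction
C = 145.3 t/ha * 0.46
C = 66.8 t C/ha

66.8


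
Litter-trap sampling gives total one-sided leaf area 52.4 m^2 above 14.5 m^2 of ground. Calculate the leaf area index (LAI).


Formula: LAI = total leaf area / ground area  (dimensionless)
LAI = 52.4 m^2 / 14.5 m^2
LAI = 3.61

3.61


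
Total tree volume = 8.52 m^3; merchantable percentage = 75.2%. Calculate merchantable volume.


Formula: MV = V_total * (merchantable_pct / 100)
Merchantable fraction = 75.2% / 100 = 0.752
MV = 8.52 m^3 * 0.752 = 6.407 m^3

6.407


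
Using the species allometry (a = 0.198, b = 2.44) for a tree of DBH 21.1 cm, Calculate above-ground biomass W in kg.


Formula: W = a * DBH^b  (allometric power law)
DBH^b = 21.1^2.44 = 1703.1355
W = 0.198 * 1703.1355 = 337.2 kg

337.2


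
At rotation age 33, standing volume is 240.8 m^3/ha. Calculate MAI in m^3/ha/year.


Formula: MAI = Total Volume / Stand Age
MAI = 240.8 m^3/ha / 33 years
MAI = 7.3 m^3/ha/year

7.3


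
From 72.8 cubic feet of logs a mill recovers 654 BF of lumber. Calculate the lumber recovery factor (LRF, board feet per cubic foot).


Formula: LRF = Lumber Output (BF) / Log Input (ft^3)
LRF = 654 BF / 72.8 ft^3
LRF = 8.98 BF/ft^3

8.98


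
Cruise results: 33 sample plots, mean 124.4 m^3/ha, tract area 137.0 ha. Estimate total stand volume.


Formula: Total Volume = Mean Volume per ha * Total Area
Total Volume = 124.4 m^3/ha * 137.0 ha
Total Volume = 17043 m^3

17043


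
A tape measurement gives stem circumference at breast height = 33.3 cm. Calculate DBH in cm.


Formula: DBH = C / pi
DBH = 33.3 / pi
pi = 3.14159...
DBH = 10.6 cm

10.6


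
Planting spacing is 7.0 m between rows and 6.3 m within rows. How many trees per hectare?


Formula: TPH = 10000 m^2/ha / (spacing_x * spacing_y)
Area per tree = 7.0 m * 6.3 m = 44.1 m^2
TPH = 10000 / 44.1 = 227 trees/ha

227


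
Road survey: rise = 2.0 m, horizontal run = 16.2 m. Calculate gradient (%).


Formula: Gradient = rise / run * 100
Gradient = 2.0 / 16.2 * 100 = 12.3%

12.3


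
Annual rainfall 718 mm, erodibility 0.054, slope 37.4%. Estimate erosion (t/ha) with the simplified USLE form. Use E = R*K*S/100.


Formula: E = R * K * S / 100  (simplified USLE)
R * K = 718 * 0.054 = 38.772
E = 38.772 * 37.4 / 100 = 14.5 t/ha

14.5


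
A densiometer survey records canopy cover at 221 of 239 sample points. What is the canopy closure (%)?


Formula: Canopy closure = covered points / total points * 100
Closure = 221 / 239 * 100
Closure = 0.9247 * 100 = 92.5%

92.5


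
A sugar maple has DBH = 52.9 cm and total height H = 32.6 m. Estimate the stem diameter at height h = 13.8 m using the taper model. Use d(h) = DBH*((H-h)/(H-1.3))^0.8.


Taper: d(h) = DBH * ((H - h) / (H - 1.3))^0.8
Numerator = H - h = 32.6 - 13.8 = 18.8 m
Denominator = H - 1.3 = 32.6 - 1.3 = 31.3 m
Ratio = 18.8 / 31.3 = 0.60064
d = 52.9 * 0.60064^0.8 = 35.2 cm

35.2


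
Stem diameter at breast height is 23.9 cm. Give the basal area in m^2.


Formula: BA = pi * (DBH/2)^2 / 10000  (cm^2 to m^2)
Radius = DBH/2 = 23.9/2 = 11.95 cm
BA = pi * 11.95^2 / 10000
   = 448.6273 cm^2 / 10000
   = 0.0449 m^2

0.0449


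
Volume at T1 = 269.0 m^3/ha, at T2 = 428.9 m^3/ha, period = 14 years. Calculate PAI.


Formula: PAI = (V_T2 - V_T1) / (T2 - T1)
Volume increment = 428.9 - 269.0 = 159.9 m^3/ha
PAI = 159.9 / 14 = 11.42 m^3/ha/year

11.42


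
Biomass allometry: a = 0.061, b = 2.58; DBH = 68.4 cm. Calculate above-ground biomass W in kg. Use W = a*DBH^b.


Formula: W = a * DBH^b  (allometric power law)
DBH^b = 68.4^2.58 = 54255.6215
W = 0.061 * 54255.6215 = 3309.6 kg

3309.6


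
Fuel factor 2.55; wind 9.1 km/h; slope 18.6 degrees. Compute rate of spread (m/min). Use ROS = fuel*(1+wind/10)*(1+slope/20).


Formula: ROS = fuel * (1 + wind/10) * (1 + slope/20)
Wind factor = 1 + 9.1/10 = 1.91
Slope factor = 1 + 18.6/20 = 1.93
ROS = 2.55 * 1.91 * 1.93 = 9.4 m/min

9.4


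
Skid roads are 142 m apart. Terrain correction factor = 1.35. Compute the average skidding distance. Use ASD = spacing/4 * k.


Formula: ASD = (spacing / 4) * correction
Uncorrected distance = spacing / 4 = 142 / 4 = 35.5 m
ASD = 35.5 * 1.35 = 48 m

48


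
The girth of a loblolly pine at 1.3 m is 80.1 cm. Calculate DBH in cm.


Formula: DBH = C / pi
DBH = 80.1 / pi
pi = 3.14159...
DBH = 25.5 cm

25.5


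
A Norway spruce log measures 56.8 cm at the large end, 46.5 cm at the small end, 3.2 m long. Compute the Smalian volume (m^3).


Smalian: V = (A1 + A2)/2 * L,  A = pi*(D/200)^2
A1 = pi*(56.8/200)^2 = 0.253388 m^2
A2 = pi*(46.5/200)^2 = 0.169823 m^2
V = (0.253388+0.169823)/2*3.2 = 0.6771 m^3

0.6771


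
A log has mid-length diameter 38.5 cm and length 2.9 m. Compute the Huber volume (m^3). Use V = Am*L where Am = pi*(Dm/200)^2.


Huber: V = Am * L,  Am = pi*(Dm/200)^2
Am = pi*(38.5/200)^2 = 0.116416 m^2
V = 0.116416*2.9 = 0.3376 m^3

0.3376


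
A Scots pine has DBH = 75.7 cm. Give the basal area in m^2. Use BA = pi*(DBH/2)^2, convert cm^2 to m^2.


Formula: BA = pi * (DBH/2)^2 / 10000  (cm^2 to m^2)
Radius = DBH/2 = 75.7/2 = 37.85 cm
BA = pi * 37.85^2 / 10000
   = 4500.7163 cm^2 / 10000
   = 0.4501 m^2

0.4501


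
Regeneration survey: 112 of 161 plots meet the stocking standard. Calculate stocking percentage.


Formula: Stocking % = stocked plots / total plots * 100
Stocking = 112 / 161 * 100
Stocking = 0.6957 * 100 = 69.6%

69.6


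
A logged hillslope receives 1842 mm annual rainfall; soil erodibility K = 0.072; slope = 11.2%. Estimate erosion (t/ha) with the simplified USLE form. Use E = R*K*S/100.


Formula: E = R * K * S / 100  (simplified USLE)
R * K = 1842 * 0.072 = 132.624
E = 132.624 * 11.2 / 100 = 14.85 t/ha

14.85


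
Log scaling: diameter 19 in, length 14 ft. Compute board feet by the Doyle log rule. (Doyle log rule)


Doyle: BF = (D - 4)^2 * L / 16
Adjusted diameter = 19 - 4 = 15 in
(D-4)^2 = 15^2 = 225
BF = 225 * 14 / 16 = 197 BF

197


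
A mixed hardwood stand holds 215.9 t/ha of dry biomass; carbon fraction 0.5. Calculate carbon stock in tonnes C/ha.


Formula: Carbon Stock = Biomass * Carbon Fraction
C = 215.9 t/ha * 0.5
C = 108.0 t C/ha

108.0


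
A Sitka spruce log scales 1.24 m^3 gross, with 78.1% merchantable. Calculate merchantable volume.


Formula: MV = V_total * (merchantable_pct / 100)
Merchantable fraction = 78.1% / 100 = 0.781
MV = 1.24 m^3 * 0.781 = 0.968 m^3

0.968


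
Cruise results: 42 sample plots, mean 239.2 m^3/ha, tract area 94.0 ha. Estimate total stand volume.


Formula: Total Volume = Mean Volume per ha * Total Area
Total Volume = 239.2 m^3/ha * 94.0 ha
Total Volume = 22485 m^3

22485


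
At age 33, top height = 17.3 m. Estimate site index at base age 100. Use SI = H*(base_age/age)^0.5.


Formula: SI = H_dom * (base_age / age)^0.5
Age ratio = 100 / 33 = 3.0303
sqrt(age_ratio) = 1.74078
SI = 17.3 * 1.74078 = 30.1 m

30.1


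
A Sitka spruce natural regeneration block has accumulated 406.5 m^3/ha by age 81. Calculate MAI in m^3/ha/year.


Formula: MAI = Total Volume / Stand Age
MAI = 406.5 m^3/ha / 81 years
MAI = 5.02 m^3/ha/year

5.02


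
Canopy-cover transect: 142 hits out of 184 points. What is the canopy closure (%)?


Formula: Canopy closure = covered points / total points * 100
Closure = 142 / 184 * 100
Closure = 0.7717 * 100 = 77.2%

77.2


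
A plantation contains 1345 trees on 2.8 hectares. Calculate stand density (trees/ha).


Formula: Stand Density = N_trees / Area_ha
Density = 1345 trees / 2.8 ha
Density = 480 trees/ha

480


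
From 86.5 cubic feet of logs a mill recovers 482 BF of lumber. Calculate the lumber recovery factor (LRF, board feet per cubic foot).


Formula: LRF = Lumber Output (BF) / Log Input (ft^3)
LRF = 482 BF / 86.5 ft^3
LRF = 5.57 BF/ft^3

5.57


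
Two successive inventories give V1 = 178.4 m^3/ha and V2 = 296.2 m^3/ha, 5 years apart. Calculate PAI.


Formula: PAI = (V_T2 - V_T1) / (T2 - T1)
Volume increment = 296.2 - 178.4 = 117.8 m^3/ha
PAI = 117.8 / 5 = 23.56 m^3/ha/year

23.56


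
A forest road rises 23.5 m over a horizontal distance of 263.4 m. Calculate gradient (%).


Formula: Gradient = rise / run * 100
Gradient = 23.5 / 263.4 * 100 = 8.9%

8.9


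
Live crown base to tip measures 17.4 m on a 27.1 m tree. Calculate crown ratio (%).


Formula: Crown Ratio = (Crown Length / Total Height) * 100
CR = (17.4 m / 27.1 m) * 100
CR = 0.6421 * 100 = 64.2%

64.2


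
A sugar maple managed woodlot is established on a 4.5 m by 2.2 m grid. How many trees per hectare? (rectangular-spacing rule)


Formula: TPH = 10000 m^2/ha / (spacing_x * spacing_y)
Area per tree = 4.5 m * 2.2 m = 9.9 m^2
TPH = 10000 / 9.9 = 1010 trees/ha

1010


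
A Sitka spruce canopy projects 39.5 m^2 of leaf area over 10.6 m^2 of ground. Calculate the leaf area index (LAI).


Formula: LAI = total leaf area / ground area  (dimensionless)
LAI = 39.5 m^2 / 10.6 m^2
LAI = 3.73

3.73


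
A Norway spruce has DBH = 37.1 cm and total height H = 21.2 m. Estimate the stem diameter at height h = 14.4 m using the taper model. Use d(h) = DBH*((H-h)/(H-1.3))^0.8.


Taper: d(h) = DBH * ((H - h) / (H - 1.3))^0.8
Numerator = H - h = 21.2 - 14.4 = 6.8 m
Denominator = H - 1.3 = 21.2 - 1.3 = 19.9 m
Ratio = 6.8 / 19.9 = 0.34171
d = 37.1 * 0.34171^0.8 = 15.7 cm

15.7


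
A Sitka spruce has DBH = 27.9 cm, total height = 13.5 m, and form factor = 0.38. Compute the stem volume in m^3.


Formula: V = pi * (DBH/200)^2 * H * ff
Radius = DBH/200 = 27.9/200 = 0.1395 m
Radius^2 = 0.1395^2 = 0.01946025 m^2
V = pi * 0.01946025 * 13.5 * 0.38
V = 0.314 m^3

0.314


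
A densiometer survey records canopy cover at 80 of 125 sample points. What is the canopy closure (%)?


Formula: Canopy closure = covered points / total points * 100
Closure = 80 / 125 * 100
Closure = 0.64 * 100 = 64.0%

64.0


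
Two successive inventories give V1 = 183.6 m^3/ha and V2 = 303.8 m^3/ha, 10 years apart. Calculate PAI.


Formula: PAI = (V_T2 - V_T1) / (T2 - T1)
Volume increment = 303.8 - 183.6 = 120.2 m^3/ha
PAI = 120.2 / 10 = 12.02 m^3/ha/year

12.02


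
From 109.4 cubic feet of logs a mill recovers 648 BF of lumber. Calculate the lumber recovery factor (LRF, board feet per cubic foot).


Formula: LRF = Lumber Output (BF) / Log Input (ft^3)
LRF = 648 BF / 109.4 ft^3
LRF = 5.92 BF/ft^3

5.92


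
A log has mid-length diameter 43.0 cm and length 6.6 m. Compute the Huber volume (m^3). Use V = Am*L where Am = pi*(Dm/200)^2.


Huber: V = Am * L,  Am = pi*(Dm/200)^2
Am = pi*(43.0/200)^2 = 0.14522 m^2
V = 0.14522*6.6 = 0.9585 m^3

0.9585


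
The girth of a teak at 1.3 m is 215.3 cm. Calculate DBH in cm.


Formula: DBH = C / pi
DBH = 215.3 / pi
pi = 3.14159...
DBH = 68.5 cm

68.5


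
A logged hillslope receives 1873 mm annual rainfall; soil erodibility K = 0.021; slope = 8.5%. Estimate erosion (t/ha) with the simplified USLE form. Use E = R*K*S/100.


Formula: E = R * K * S / 100  (simplified USLE)
R * K = 1873 * 0.021 = 39.333
E = 39.333 * 8.5 / 100 = 3.34 t/ha

3.34


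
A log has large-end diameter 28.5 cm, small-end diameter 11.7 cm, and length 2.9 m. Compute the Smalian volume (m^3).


Smalian: V = (A1 + A2)/2 * L,  A = pi*(D/200)^2
A1 = pi*(28.5/200)^2 = 0.063794 m^2
A2 = pi*(11.7/200)^2 = 0.010751 m^2
V = (0.063794+0.010751)/2*2.9 = 0.1081 m^3

0.1081


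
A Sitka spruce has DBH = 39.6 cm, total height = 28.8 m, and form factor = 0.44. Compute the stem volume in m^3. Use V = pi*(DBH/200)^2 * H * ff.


Formula: V = pi * (DBH/200)^2 * H * ff
Radius = DBH/200 = 39.6/200 = 0.198 m
Radius^2 = 0.198^2 = 0.039204 m^2
V = pi * 0.039204 * 28.8 * 0.44
V = 1.561 m^3

1.561


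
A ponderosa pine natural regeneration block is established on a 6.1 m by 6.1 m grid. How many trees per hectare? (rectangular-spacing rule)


Formula: TPH = 10000 m^2/ha / (spacing_x * spacing_y)
Area per tree = 6.1 m * 6.1 m = 37.21 m^2
TPH = 10000 / 37.21 = 269 trees/ha

269


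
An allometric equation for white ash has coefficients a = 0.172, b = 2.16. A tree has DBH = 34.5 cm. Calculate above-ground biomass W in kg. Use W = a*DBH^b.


Formula: W = a * DBH^b  (allometric power law)
DBH^b = 34.5^2.16 = 2097.4385
W = 0.172 * 2097.4385 = 360.8 kg

360.8


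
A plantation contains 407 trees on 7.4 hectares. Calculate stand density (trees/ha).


Formula: Stand Density = N_trees / Area_ha
Density = 407 trees / 7.4 ha
Density = 55 trees/ha

55


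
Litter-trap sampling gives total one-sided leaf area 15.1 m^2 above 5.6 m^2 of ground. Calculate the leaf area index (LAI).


Formula: LAI = total leaf area / ground area  (dimensionless)
LAI = 15.1 m^2 / 5.6 m^2
LAI = 2.7

2.7


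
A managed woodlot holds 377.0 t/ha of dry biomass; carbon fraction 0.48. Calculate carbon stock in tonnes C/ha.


Formula: Carbon Stock = Biomass * Carbon Fraction
C = 377.0 t/ha * 0.48
C = 181.0 t C/ha

181.0


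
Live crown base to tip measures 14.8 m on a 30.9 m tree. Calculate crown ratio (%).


Formula: Crown Ratio = (Crown Length / Total Height) * 100
CR = (14.8 m / 30.9 m) * 100
CR = 0.479 * 100 = 47.9%

47.9


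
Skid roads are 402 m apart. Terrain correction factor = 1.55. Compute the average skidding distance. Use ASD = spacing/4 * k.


Formula: ASD = (spacing / 4) * correction
Uncorrected distance = spacing / 4 = 402 / 4 = 100.5 m
ASD = 100.5 * 1.55 = 156 m

156


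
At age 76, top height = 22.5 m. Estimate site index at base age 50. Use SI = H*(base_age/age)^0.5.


Formula: SI = H_dom * (base_age / age)^0.5
Age ratio = 50 / 76 = 0.65789
sqrt(age_ratio) = 0.81111
SI = 22.5 * 0.81111 = 18.2 m

18.2


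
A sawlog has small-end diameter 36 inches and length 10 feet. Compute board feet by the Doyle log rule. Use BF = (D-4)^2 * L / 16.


Doyle: BF = (D - 4)^2 * L / 16
Adjusted diameter = 36 - 4 = 32 in
(D-4)^2 = 32^2 = 1024
BF = 1024 * 10 / 16 = 640 BF

640


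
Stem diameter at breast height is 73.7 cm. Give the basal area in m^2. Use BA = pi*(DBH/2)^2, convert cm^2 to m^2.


Formula: BA = pi * (DBH/2)^2 / 10000  (cm^2 to m^2)
Radius = DBH/2 = 73.7/2 = 36.85 cm
BA = pi * 36.85^2 / 10000
   = 4266.0394 cm^2 / 10000
   = 0.4266 m^2

0.4266


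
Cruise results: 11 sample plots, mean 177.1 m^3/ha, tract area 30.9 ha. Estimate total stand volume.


Formula: Total Volume = Mean Volume per ha * Total Area
Total Volume = 177.1 m^3/ha * 30.9 ha
Total Volume = 5472 m^3

5472


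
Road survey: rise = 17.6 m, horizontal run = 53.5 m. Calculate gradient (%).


Formula: Gradient = rise / run * 100
Gradient = 17.6 / 53.5 * 100 = 32.9%

32.9


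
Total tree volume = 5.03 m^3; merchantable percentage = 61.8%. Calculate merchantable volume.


Formula: MV = V_total * (merchantable_pct / 100)
Merchantable fraction = 61.8% / 100 = 0.618
MV = 5.03 m^3 * 0.618 = 3.109 m^3

3.109


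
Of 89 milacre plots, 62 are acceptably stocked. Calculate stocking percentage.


Formula: Stocking % = stocked plots / total plots * 100
Stocking = 62 / 89 * 100
Stocking = 0.6966 * 100 = 69.7%

69.7


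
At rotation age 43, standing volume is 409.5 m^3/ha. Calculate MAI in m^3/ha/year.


Formula: MAI = Total Volume / Stand Age
MAI = 409.5 m^3/ha / 43 years
MAI = 9.52 m^3/ha/year

9.52


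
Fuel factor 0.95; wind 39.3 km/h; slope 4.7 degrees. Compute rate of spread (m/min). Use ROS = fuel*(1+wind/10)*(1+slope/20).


Formula: ROS = fuel * (1 + wind/10) * (1 + slope/20)
Wind factor = 1 + 39.3/10 = 4.93
Slope factor = 1 + 4.7/20 = 1.235
ROS = 0.95 * 4.93 * 1.235 = 5.78 m/min

5.78


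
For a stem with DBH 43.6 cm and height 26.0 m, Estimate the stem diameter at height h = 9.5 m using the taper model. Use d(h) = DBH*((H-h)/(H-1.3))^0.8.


Taper: d(h) = DBH * ((H - h) / (H - 1.3))^0.8
Numerator = H - h = 26.0 - 9.5 = 16.5 m
Denominator = H - 1.3 = 26.0 - 1.3 = 24.7 m
Ratio = 16.5 / 24.7 = 0.66802
d = 43.6 * 0.66802^0.8 = 31.6 cm

31.6


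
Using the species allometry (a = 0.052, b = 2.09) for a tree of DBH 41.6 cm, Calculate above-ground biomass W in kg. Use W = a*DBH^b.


Formula: W = a * DBH^b  (allometric power law)
DBH^b = 41.6^2.09 = 2420.4999
W = 0.052 * 2420.4999 = 125.9 kg

125.9


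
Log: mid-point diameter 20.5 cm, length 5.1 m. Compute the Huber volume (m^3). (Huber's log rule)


Huber: V = Am * L,  Am = pi*(Dm/200)^2
Am = pi*(20.5/200)^2 = 0.033006 m^2
V = 0.033006*5.1 = 0.1683 m^3

0.1683


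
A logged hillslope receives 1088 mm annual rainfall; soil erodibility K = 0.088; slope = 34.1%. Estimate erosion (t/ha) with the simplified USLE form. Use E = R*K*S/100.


Formula: E = R * K * S / 100  (simplified USLE)
R * K = 1088 * 0.088 = 95.744
E = 95.744 * 34.1 / 100 = 32.65 t/ha

32.65


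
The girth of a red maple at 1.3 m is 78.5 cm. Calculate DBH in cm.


Formula: DBH = C / pi
DBH = 78.5 / pi
pi = 3.14159...
DBH = 25.0 cm

25.0


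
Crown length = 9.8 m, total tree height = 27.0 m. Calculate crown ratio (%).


Formula: Crown Ratio = (Crown Length / Total Height) * 100
CR = (9.8 m / 27.0 m) * 100
CR = 0.363 * 100 = 36.3%

36.3


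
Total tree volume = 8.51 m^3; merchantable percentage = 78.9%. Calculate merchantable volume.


Formula: MV = V_total * (merchantable_pct / 100)
Merchantable fraction = 78.9% / 100 = 0.789
MV = 8.51 m^3 * 0.789 = 6.714 m^3

6.714


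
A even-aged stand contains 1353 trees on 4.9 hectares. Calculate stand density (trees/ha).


Formula: Stand Density = N_trees / Area_ha
Density = 1353 trees / 4.9 ha
Density = 276 trees/ha

276


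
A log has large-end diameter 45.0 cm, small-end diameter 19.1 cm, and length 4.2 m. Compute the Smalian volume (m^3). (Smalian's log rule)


Smalian: V = (A1 + A2)/2 * L,  A = pi*(D/200)^2
A1 = pi*(45.0/200)^2 = 0.159043 m^2
A2 = pi*(19.1/200)^2 = 0.028652 m^2
V = (0.159043+0.028652)/2*4.2 = 0.3942 m^3

0.3942


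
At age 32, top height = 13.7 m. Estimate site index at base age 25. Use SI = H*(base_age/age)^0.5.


Formula: SI = H_dom * (base_age / age)^0.5
Age ratio = 25 / 32 = 0.78125
sqrt(age_ratio) = 0.88388
SI = 13.7 * 0.88388 = 12.1 m

12.1


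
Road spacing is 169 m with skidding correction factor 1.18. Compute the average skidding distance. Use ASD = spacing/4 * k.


Formula: ASD = (spacing / 4) * correction
Uncorrected distance = spacing / 4 = 169 / 4 = 42.25 m
ASD = 42.25 * 1.18 = 50 m

50


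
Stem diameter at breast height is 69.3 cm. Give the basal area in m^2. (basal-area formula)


Formula: BA = pi * (DBH/2)^2 / 10000  (cm^2 to m^2)
Radius = DBH/2 = 69.3/2 = 34.65 cm
BA = pi * 34.65^2 / 10000
   = 3771.8668 cm^2 / 10000
   = 0.3772 m^2

0.3772


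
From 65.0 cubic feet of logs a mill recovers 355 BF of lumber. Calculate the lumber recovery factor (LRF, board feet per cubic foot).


Formula: LRF = Lumber Output (BF) / Log Input (ft^3)
LRF = 355 BF / 65.0 ft^3
LRF = 5.46 BF/ft^3

5.46


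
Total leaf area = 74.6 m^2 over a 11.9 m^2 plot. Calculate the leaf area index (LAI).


Formula: LAI = total leaf area / ground area  (dimensionless)
LAI = 74.6 m^2 / 11.9 m^2
LAI = 6.27

6.27


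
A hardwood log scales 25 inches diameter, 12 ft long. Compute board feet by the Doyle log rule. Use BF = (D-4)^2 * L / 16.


Doyle: BF = (D - 4)^2 * L / 16
Adjusted diameter = 25 - 4 = 21 in
(D-4)^2 = 21^2 = 441
BF = 441 * 12 / 16 = 331 BF

331


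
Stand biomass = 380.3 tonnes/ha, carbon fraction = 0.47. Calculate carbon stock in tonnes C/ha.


Formula: Carbon Stock = Biomass * Carbon Fraction
C = 380.3 t/ha * 0.47
C = 178.7 t C/ha

178.7


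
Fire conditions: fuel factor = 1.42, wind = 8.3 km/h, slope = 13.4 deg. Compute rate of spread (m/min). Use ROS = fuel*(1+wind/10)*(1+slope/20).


Formula: ROS = fuel * (1 + wind/10) * (1 + slope/20)
Wind factor = 1 + 8.3/10 = 1.83
Slope factor = 1 + 13.4/20 = 1.67
ROS = 1.42 * 1.83 * 1.67 = 4.34 m/min

4.34


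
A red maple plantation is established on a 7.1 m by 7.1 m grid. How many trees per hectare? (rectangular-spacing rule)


Formula: TPH = 10000 m^2/ha / (spacing_x * spacing_y)
Area per tree = 7.1 m * 7.1 m = 50.41 m^2
TPH = 10000 / 50.41 = 198 trees/ha

198


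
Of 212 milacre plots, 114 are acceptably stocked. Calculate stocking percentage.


Formula: Stocking % = stocked plots / total plots * 100
Stocking = 114 / 212 * 100
Stocking = 0.5377 * 100 = 53.8%

53.8


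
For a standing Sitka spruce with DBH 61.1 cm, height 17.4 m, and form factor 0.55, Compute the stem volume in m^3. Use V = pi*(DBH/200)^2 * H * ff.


Formula: V = pi * (DBH/200)^2 * H * ff
Radius = DBH/200 = 61.1/200 = 0.3055 m
Radius^2 = 0.3055^2 = 0.09333025 m^2
V = pi * 0.09333025 * 17.4 * 0.55
V = 2.806 m^3

2.806


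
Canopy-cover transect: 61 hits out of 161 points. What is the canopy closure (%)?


Formula: Canopy closure = covered points / total points * 100
Closure = 61 / 161 * 100
Closure = 0.3789 * 100 = 37.9%

37.9


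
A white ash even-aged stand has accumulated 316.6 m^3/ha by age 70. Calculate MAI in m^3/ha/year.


Formula: MAI = Total Volume / Stand Age
MAI = 316.6 m^3/ha / 70 years
MAI = 4.52 m^3/ha/year

4.52


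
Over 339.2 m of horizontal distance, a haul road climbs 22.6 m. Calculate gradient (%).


Formula: Gradient = rise / run * 100
Gradient = 22.6 / 339.2 * 100 = 6.7%

6.7


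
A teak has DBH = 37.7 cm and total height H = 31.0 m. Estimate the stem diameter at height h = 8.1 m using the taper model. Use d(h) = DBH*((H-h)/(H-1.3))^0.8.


Taper: d(h) = DBH * ((H - h) / (H - 1.3))^0.8
Numerator = H - h = 31.0 - 8.1 = 22.9 m
Denominator = H - 1.3 = 31.0 - 1.3 = 29.7 m
Ratio = 22.9 / 29.7 = 0.77104
d = 37.7 * 0.77104^0.8 = 30.6 cm

30.6


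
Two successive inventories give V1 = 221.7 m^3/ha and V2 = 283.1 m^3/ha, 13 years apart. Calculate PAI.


Formula: PAI = (V_T2 - V_T1) / (T2 - T1)
Volume increment = 283.1 - 221.7 = 61.4 m^3/ha
PAI = 61.4 / 13 = 4.72 m^3/ha/year

4.72


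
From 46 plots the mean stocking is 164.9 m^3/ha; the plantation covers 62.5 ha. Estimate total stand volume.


Formula: Total Volume = Mean Volume per ha * Total Area
Total Volume = 164.9 m^3/ha * 62.5 ha
Total Volume = 10306 m^3

10306


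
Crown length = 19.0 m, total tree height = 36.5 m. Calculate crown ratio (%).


Formula: Crown Ratio = (Crown Length / Total Height) * 100
CR = (19.0 m / 36.5 m) * 100
CR = 0.5205 * 100 = 52.1%

52.1


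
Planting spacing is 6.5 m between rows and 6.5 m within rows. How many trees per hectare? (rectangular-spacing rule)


Formula: TPH = 10000 m^2/ha / (spacing_x * spacing_y)
Area per tree = 6.5 m * 6.5 m = 42.25 m^2
TPH = 10000 / 42.25 = 237 trees/ha

237


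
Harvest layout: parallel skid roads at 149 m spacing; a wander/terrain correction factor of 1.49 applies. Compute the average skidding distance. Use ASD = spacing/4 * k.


Formula: ASD = (spacing / 4) * correction
Uncorrected distance = spacing / 4 = 149 / 4 = 37.25 m
ASD = 37.25 * 1.49 = 56 m

56


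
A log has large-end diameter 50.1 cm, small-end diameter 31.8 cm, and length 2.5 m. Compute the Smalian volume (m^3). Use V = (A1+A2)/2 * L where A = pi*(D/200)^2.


Smalian: V = (A1 + A2)/2 * L,  A = pi*(D/200)^2
A1 = pi*(50.1/200)^2 = 0.197136 m^2
A2 = pi*(31.8/200)^2 = 0.079423 m^2
V = (0.197136+0.079423)/2*2.5 = 0.3457 m^3

0.3457


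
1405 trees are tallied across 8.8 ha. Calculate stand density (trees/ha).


Formula: Stand Density = N_trees / Area_ha
Density = 1405 trees / 8.8 ha
Density = 160 trees/ha

160


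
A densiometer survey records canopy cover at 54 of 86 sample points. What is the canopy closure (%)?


Formula: Canopy closure = covered points / total points * 100
Closure = 54 / 86 * 100
Closure = 0.6279 * 100 = 62.8%

62.8


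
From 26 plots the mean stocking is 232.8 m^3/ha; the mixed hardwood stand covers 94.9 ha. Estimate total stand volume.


Formula: Total Volume = Mean Volume per ha * Total Area
Total Volume = 232.8 m^3/ha * 94.9 ha
Total Volume = 22093 m^3

22093


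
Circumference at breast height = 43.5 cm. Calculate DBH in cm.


Formula: DBH = C / pi
DBH = 43.5 / pi
pi = 3.14159...
DBH = 13.8 cm

13.8


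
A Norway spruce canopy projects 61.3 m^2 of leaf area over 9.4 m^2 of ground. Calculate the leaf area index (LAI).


Formula: LAI = total leaf area / ground area  (dimensionless)
LAI = 61.3 m^2 / 9.4 m^2
LAI = 6.52

6.52


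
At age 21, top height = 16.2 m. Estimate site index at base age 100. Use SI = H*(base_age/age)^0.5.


Formula: SI = H_dom * (base_age / age)^0.5
Age ratio = 100 / 21 = 4.7619
sqrt(age_ratio) = 2.18218
SI = 16.2 * 2.18218 = 35.4 m

35.4


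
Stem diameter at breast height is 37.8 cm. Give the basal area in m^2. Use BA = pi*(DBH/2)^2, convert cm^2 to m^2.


Formula: BA = pi * (DBH/2)^2 / 10000  (cm^2 to m^2)
Radius = DBH/2 = 37.8/2 = 18.9 cm
BA = pi * 18.9^2 / 10000
   = 1122.2083 cm^2 / 10000
   = 0.1122 m^2

0.1122


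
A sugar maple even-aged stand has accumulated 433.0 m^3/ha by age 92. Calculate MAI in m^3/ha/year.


Formula: MAI = Total Volume / Stand Age
MAI = 433.0 m^3/ha / 92 years
MAI = 4.71 m^3/ha/year

4.71


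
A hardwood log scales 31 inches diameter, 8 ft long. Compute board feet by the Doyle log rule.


Doyle: BF = (D - 4)^2 * L / 16
Adjusted diameter = 31 - 4 = 27 in
(D-4)^2 = 27^2 = 729
BF = 729 * 8 / 16 = 365 BF

365


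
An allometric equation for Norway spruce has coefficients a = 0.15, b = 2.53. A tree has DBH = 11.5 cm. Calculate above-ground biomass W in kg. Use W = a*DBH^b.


Formula: W = a * DBH^b  (allometric power law)
DBH^b = 11.5^2.53 = 482.5758
W = 0.15 * 482.5758 = 72.4 kg

72.4


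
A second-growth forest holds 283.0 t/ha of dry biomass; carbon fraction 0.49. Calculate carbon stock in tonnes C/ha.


Formula: Carbon Stock = Biomass * Carbon Fraction
C = 283.0 t/ha * 0.49
C = 138.7 t C/ha

138.7


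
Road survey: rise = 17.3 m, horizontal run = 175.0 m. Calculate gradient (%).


Formula: Gradient = rise / run * 100
Gradient = 17.3 / 175.0 * 100 = 9.9%

9.9


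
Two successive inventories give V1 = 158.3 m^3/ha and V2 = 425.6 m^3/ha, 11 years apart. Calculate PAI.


Formula: PAI = (V_T2 - V_T1) / (T2 - T1)
Volume increment = 425.6 - 158.3 = 267.3 m^3/ha
PAI = 267.3 / 11 = 24.3 m^3/ha/year

24.3


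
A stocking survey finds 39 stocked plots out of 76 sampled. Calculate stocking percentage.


Formula: Stocking % = stocked plots / total plots * 100
Stocking = 39 / 76 * 100
Stocking = 0.5132 * 100 = 51.3%

51.3


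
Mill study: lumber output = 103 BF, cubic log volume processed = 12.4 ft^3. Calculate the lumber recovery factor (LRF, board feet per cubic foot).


Formula: LRF = Lumber Output (BF) / Log Input (ft^3)
LRF = 103 BF / 12.4 ft^3
LRF = 8.31 BF/ft^3

8.31


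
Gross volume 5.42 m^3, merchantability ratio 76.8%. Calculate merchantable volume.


Formula: MV = V_total * (merchantable_pct / 100)
Merchantable fraction = 76.8% / 100 = 0.768
MV = 5.42 m^3 * 0.768 = 4.163 m^3

4.163


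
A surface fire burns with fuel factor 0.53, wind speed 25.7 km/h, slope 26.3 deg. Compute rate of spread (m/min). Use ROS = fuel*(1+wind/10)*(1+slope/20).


Formula: ROS = fuel * (1 + wind/10) * (1 + slope/20)
Wind factor = 1 + 25.7/10 = 3.57
Slope factor = 1 + 26.3/20 = 2.315
ROS = 0.53 * 3.57 * 2.315 = 4.38 m/min

4.38


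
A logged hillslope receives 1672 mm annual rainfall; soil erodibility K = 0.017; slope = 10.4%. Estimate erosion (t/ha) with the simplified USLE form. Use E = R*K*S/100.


Formula: E = R * K * S / 100  (simplified USLE)
R * K = 1672 * 0.017 = 28.424
E = 28.424 * 10.4 / 100 = 2.96 t/ha

2.96


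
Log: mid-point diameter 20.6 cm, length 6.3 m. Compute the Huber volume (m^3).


Huber: V = Am * L,  Am = pi*(Dm/200)^2
Am = pi*(20.6/200)^2 = 0.033329 m^2
V = 0.033329*6.3 = 0.21 m^3

0.21


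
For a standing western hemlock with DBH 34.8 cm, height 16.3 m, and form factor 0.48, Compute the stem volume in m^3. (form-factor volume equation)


Formula: V = pi * (DBH/200)^2 * H * ff
Radius = DBH/200 = 34.8/200 = 0.174 m
Radius^2 = 0.174^2 = 0.030276 m^2
V = pi * 0.030276 * 16.3 * 0.48
V = 0.744 m^3

0.744


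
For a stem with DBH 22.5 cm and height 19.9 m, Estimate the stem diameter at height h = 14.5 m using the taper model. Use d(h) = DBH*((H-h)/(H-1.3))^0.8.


Taper: d(h) = DBH * ((H - h) / (H - 1.3))^0.8
Numerator = H - h = 19.9 - 14.5 = 5.4 m
Denominator = H - 1.3 = 19.9 - 1.3 = 18.6 m
Ratio = 5.4 / 18.6 = 0.29032
d = 22.5 * 0.29032^0.8 = 8.4 cm

8.4


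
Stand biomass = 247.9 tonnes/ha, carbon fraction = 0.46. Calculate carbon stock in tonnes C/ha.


Formula: Carbon Stock = Biomass * Carbon Fraction
C = 247.9 t/ha * 0.46
C = 114.0 t C/ha

114.0


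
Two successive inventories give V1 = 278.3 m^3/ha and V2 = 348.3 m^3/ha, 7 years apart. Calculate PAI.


Formula: PAI = (V_T2 - V_T1) / (T2 - T1)
Volume increment = 348.3 - 278.3 = 70.0 m^3/ha
PAI = 70.0 / 7 = 10.0 m^3/ha/year

10.0


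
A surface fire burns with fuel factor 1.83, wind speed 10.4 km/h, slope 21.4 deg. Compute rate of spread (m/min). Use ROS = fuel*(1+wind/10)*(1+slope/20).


Formula: ROS = fuel * (1 + wind/10) * (1 + slope/20)
Wind factor = 1 + 10.4/10 = 2.04
Slope factor = 1 + 21.4/20 = 2.07
ROS = 1.83 * 2.04 * 2.07 = 7.73 m/min

7.73


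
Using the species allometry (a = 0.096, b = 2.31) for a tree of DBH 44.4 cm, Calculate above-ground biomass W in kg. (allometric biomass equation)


Formula: W = a * DBH^b  (allometric power law)
DBH^b = 44.4^2.31 = 6389.3203
W = 0.096 * 6389.3203 = 613.4 kg

613.4


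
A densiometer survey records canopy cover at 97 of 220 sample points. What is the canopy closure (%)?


Formula: Canopy closure = covered points / total points * 100
Closure = 97 / 220 * 100
Closure = 0.4409 * 100 = 44.1%

44.1


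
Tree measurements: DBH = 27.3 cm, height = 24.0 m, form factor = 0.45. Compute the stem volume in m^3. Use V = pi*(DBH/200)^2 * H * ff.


Formula: V = pi * (DBH/200)^2 * H * ff
Radius = DBH/200 = 27.3/200 = 0.1365 m
Radius^2 = 0.1365^2 = 0.01863225 m^2
V = pi * 0.01863225 * 24.0 * 0.45
V = 0.632 m^3

0.632


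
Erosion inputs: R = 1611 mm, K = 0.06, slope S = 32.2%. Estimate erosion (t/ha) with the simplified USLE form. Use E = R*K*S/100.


Formula: E = R * K * S / 100  (simplified USLE)
R * K = 1611 * 0.06 = 96.66
E = 96.66 * 32.2 / 100 = 31.12 t/ha

31.12


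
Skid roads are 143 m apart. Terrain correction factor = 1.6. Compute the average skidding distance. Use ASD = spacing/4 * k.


Formula: ASD = (spacing / 4) * correction
Uncorrected distance = spacing / 4 = 143 / 4 = 35.75 m
ASD = 35.75 * 1.6 = 57 m

57


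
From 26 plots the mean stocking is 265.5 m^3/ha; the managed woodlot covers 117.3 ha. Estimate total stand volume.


Formula: Total Volume = Mean Volume per ha * Total Area
Total Volume = 265.5 m^3/ha * 117.3 ha
Total Volume = 31143 m^3

31143


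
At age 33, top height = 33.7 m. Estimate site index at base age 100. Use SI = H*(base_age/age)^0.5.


Formula: SI = H_dom * (base_age / age)^0.5
Age ratio = 100 / 33 = 3.0303
sqrt(age_ratio) = 1.74078
SI = 33.7 * 1.74078 = 58.7 m

58.7


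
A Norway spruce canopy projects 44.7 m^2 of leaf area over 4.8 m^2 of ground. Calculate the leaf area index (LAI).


Formula: LAI = total leaf area / ground area  (dimensionless)
LAI = 44.7 m^2 / 4.8 m^2
LAI = 9.31

9.31


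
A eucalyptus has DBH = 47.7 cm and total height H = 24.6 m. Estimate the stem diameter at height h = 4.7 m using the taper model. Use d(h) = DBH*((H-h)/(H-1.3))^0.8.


Taper: d(h) = DBH * ((H - h) / (H - 1.3))^0.8
Numerator = H - h = 24.6 - 4.7 = 19.9 m
Denominator = H - 1.3 = 24.6 - 1.3 = 23.3 m
Ratio = 19.9 / 23.3 = 0.85408
d = 47.7 * 0.85408^0.8 = 42.0 cm

42.0


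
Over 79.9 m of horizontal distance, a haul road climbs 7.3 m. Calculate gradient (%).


Formula: Gradient = rise / run * 100
Gradient = 7.3 / 79.9 * 100 = 9.1%

9.1


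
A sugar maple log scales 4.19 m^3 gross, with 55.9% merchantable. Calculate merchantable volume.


Formula: MV = V_total * (merchantable_pct / 100)
Merchantable fraction = 55.9% / 100 = 0.559
MV = 4.19 m^3 * 0.559 = 2.342 m^3

2.342


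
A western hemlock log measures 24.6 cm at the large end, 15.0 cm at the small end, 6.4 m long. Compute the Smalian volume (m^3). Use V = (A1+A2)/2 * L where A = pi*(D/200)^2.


Smalian: V = (A1 + A2)/2 * L,  A = pi*(D/200)^2
A1 = pi*(24.6/200)^2 = 0.047529 m^2
A2 = pi*(15.0/200)^2 = 0.017671 m^2
V = (0.047529+0.017671)/2*6.4 = 0.2086 m^3

0.2086


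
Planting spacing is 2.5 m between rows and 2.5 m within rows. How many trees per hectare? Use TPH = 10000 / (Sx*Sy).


Formula: TPH = 10000 m^2/ha / (spacing_x * spacing_y)
Area per tree = 2.5 m * 2.5 m = 6.25 m^2
TPH = 10000 / 6.25 = 1600 trees/ha

1600


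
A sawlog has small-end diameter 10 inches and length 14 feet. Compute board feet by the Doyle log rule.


Doyle: BF = (D - 4)^2 * L / 16
Adjusted diameter = 10 - 4 = 6 in
(D-4)^2 = 6^2 = 36
BF = 36 * 14 / 16 = 32 BF

32


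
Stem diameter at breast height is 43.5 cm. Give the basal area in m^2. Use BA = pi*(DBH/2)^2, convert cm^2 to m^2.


Formula: BA = pi * (DBH/2)^2 / 10000  (cm^2 to m^2)
Radius = DBH/2 = 43.5/2 = 21.75 cm
BA = pi * 21.75^2 / 10000
   = 1486.1697 cm^2 / 10000
   = 0.1486 m^2

0.1486


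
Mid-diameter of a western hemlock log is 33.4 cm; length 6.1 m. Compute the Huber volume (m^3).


Huber: V = Am * L,  Am = pi*(Dm/200)^2
Am = pi*(33.4/200)^2 = 0.087616 m^2
V = 0.087616*6.1 = 0.5345 m^3

0.5345


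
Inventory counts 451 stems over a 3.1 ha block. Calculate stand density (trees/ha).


Formula: Stand Density = N_trees / Area_ha
Density = 451 trees / 3.1 ha
Density = 145 trees/ha

145


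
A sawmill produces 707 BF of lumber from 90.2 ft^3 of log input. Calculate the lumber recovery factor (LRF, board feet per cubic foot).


Formula: LRF = Lumber Output (BF) / Log Input (ft^3)
LRF = 707 BF / 90.2 ft^3
LRF = 7.84 BF/ft^3

7.84


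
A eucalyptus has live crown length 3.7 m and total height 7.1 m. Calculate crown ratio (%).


Formula: Crown Ratio = (Crown Length / Total Height) * 100
CR = (3.7 m / 7.1 m) * 100
CR = 0.5211 * 100 = 52.1%

52.1


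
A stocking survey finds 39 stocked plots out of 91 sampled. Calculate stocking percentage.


Formula: Stocking % = stocked plots / total plots * 100
Stocking = 39 / 91 * 100
Stocking = 0.4286 * 100 = 42.9%

42.9
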